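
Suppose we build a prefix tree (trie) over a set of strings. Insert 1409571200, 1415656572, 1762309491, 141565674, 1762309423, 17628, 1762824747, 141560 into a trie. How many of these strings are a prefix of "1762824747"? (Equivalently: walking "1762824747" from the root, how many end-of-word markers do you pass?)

2

Check each prefix of "1762824747" against the stored set — each match is an end-marker on the path.
Prefixes of the query that are stored words: "17628", "1762824747"
Count: 2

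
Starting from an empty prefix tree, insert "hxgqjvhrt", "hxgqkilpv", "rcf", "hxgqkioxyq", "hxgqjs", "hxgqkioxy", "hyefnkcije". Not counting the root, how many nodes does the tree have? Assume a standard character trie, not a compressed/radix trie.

31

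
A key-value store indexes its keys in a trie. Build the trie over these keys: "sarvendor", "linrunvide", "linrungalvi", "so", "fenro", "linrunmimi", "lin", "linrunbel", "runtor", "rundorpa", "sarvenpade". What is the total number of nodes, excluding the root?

Insert word by word; a character creates a node only if that edge doesn't already exist:
  "sarvendor" → 9 new (s, a, r, v, e, n, d, o, r)
  "linrunvide" → 10 new (l, i, n, r, u, n, v, i, d, e)
  "linrungalvi" → prefix "linrun" already present; 5 new (g, a, l, v, i)
  "so" → prefix "s" already present; 1 new (o)
  "fenro" → 5 new (f, e, n, r, o)
  "linrunmimi" → prefix "linrun" already present; 4 new (m, i, m, i)
  "lin" → prefix "lin" already present; 0 new (none)
  "linrunbel" → prefix "linrun" already present; 3 new (b, e, l)
  "runtor" → 6 new (r, u, n, t, o, r)
  "rundorpa" → prefix "run" already present; 5 new (d, o, r, p, a)
  "sarvenpade" → prefix "sarven" already present; 4 new (p, a, d, e)
Total nodes = 9 + 10 + 5 + 1 + 5 + 4 + 0 + 3 + 6 + 5 + 4 = 52

52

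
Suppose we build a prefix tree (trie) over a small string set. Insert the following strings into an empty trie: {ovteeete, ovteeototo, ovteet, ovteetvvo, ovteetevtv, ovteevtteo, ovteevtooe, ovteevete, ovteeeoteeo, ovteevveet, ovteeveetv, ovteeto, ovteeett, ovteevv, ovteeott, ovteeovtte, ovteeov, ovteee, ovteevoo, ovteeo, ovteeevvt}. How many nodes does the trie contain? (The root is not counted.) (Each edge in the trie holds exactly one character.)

Trace insertions, counting only characters that open a new branch:
  "ovteeete" → 8 new (o, v, t, e, e, e, t, e)
  "ovteeototo" → prefix "ovtee" already present; 5 new (o, t, o, t, o)
  "ovteet" → prefix "ovtee" already present; 1 new (t)
  "ovteetvvo" → prefix "ovteet" already present; 3 new (v, v, o)
  "ovteetevtv" → prefix "ovteet" already present; 4 new (e, v, t, v)
  "ovteevtteo" → prefix "ovtee" already present; 5 new (v, t, t, e, o)
  "ovteevtooe" → prefix "ovteevt" already present; 3 new (o, o, e)
  "ovteevete" → prefix "ovteev" already present; 3 new (e, t, e)
  "ovteeeoteeo" → prefix "ovteee" already present; 5 new (o, t, e, e, o)
  "ovteevveet" → prefix "ovteev" already present; 4 new (v, e, e, t)
  "ovteeveetv" → prefix "ovteeve" already present; 3 new (e, t, v)
  "ovteeto" → prefix "ovteet" already present; 1 new (o)
  "ovteeett" → prefix "ovteeet" already present; 1 new (t)
  "ovteevv" → prefix "ovteevv" already present; 0 new (none)
  "ovteeott" → prefix "ovteeot" already present; 1 new (t)
  "ovteeovtte" → prefix "ovteeo" already present; 4 new (v, t, t, e)
  "ovteeov" → prefix "ovteeov" already present; 0 new (none)
  "ovteee" → prefix "ovteee" already present; 0 new (none)
  "ovteevoo" → prefix "ovteev" already present; 2 new (o, o)
  "ovteeo" → prefix "ovteeo" already present; 0 new (none)
  "ovteeevvt" → prefix "ovteee" already present; 3 new (v, v, t)
Total nodes = 8 + 5 + 1 + 3 + 4 + 5 + 3 + 3 + 5 + 4 + 3 + 1 + 1 + 0 + 1 + 4 + 0 + 0 + 2 + 0 + 3 = 56

56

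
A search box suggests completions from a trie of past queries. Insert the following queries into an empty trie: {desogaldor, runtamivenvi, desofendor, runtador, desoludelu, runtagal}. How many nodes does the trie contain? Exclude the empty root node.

Insert word by word; a character creates a node only if that edge doesn't already exist:
  "desogaldor" → 10 new (d, e, s, o, g, a, l, d, o, r)
  "runtamivenvi" → 12 new (r, u, n, t, a, m, i, v, e, n, v, i)
  "desofendor" → prefix "deso" already present; 6 new (f, e, n, d, o, r)
  "runtador" → prefix "runta" already present; 3 new (d, o, r)
  "desoludelu" → prefix "deso" already present; 6 new (l, u, d, e, l, u)
  "runtagal" → prefix "runta" already present; 3 new (g, a, l)
Total nodes = 10 + 12 + 6 + 3 + 6 + 3 = 40

40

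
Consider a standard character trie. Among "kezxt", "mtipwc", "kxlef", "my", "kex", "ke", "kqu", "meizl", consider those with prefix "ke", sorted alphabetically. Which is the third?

Filter for "ke…" and sort: "ke", "kex", "kezxt"
Position 3: kezxt

kezxt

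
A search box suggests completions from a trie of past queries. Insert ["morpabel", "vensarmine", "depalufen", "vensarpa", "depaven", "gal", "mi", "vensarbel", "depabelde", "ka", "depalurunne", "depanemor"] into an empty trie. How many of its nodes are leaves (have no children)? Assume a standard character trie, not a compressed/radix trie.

12

Leaves are exactly the stored words that no other stored word extends.
Those words: "depabelde", "depalufen", "depalurunne", "depanemor", "depaven", "gal", "ka", "mi", "morpabel", "vensarbel", "vensarmine", "vensarpa"
Leaf count: 12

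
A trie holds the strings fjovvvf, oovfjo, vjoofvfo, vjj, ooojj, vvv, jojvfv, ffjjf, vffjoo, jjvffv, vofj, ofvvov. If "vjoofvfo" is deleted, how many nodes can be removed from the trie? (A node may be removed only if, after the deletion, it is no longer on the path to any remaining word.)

6

A node on "vjoofvfo"'s path can go only if nothing else ends at it or branches off below it.
The suffix "oofvfo" (6 nodes) is used only by "vjoofvfo"; the node for "vj" still has the child "j", so pruning stops there.
Nodes removed: 6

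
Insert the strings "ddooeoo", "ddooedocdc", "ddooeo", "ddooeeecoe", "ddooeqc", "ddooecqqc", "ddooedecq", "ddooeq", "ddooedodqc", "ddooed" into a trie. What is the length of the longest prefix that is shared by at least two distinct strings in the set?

7

Look for the deepest trie node that still has at least two words in its subtree.
e.g. "ddooedocdc" and "ddooedodqc" share the prefix "ddooedo" of length 7; no pair shares a longer one.
Longest shared-prefix length: 7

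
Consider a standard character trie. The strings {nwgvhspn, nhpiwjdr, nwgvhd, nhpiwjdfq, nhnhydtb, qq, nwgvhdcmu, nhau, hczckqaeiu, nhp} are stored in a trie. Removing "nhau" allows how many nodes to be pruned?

2

A node on "nhau"'s path can go only if nothing else ends at it or branches off below it.
The suffix "au" (2 nodes) is used only by "nhau"; the node for "nh" still has the child "p", so pruning stops there.
Nodes removed: 2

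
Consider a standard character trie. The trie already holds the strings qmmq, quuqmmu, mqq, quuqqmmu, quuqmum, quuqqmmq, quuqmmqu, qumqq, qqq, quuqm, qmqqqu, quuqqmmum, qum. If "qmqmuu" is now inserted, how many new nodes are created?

3

The longest prefix of "qmqmuu" already in the trie is "qmq" (length 3).
So 6 − 3 = 3 new nodes.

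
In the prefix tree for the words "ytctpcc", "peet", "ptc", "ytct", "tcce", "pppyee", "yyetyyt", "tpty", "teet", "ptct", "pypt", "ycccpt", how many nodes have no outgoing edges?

10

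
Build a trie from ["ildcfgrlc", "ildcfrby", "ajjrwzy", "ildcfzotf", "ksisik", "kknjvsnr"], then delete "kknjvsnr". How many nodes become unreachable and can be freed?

A node on "kknjvsnr"'s path can go only if nothing else ends at it or branches off below it.
The suffix "knjvsnr" (7 nodes) is used only by "kknjvsnr"; the node for "k" still has the child "s", so pruning stops there.
Nodes removed: 7

7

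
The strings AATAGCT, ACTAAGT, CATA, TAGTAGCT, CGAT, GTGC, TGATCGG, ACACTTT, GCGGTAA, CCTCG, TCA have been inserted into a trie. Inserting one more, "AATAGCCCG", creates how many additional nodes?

Walking "AATAGCCCG" from the root, the first 6 characters ("AATAGC") follow existing edges; "C" is the first miss.
So 9 − 6 = 3 new nodes.

3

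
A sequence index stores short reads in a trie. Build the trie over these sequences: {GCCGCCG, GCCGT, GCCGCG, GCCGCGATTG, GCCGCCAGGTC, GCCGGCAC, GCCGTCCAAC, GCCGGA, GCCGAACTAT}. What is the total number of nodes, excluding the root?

Trie structure (* marks end of a word):
(root)
└─ G
   └─ C
      └─ C
         └─ G
            ├─ A
            │  └─ A
            │     └─ C
            │        └─ T
            │           └─ A
            │              └─ T *
            ├─ C
            │  ├─ C
            │  │  ├─ A
            │  │  │  └─ G
            │  │  │     └─ G
            │  │  │        └─ T
            │  │  │           └─ C *
            │  │  └─ G *
            │  └─ G *
            │     └─ A
            │        └─ T
            │           └─ T
            │              └─ G *
            ├─ G
            │  ├─ A *
            │  └─ C
            │     └─ A
            │        └─ C *
            └─ T *
               └─ C
                  └─ C
                     └─ A
                        └─ A
                           └─ C *
Counting every labelled node above: 34.

34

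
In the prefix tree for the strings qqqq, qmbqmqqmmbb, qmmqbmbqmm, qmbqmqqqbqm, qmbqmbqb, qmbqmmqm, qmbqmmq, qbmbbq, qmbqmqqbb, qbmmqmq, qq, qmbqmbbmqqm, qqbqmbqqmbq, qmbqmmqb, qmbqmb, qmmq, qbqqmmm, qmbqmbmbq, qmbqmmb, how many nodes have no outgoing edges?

Leaves are exactly the stored words that no other stored word extends.
Those words: "qbmbbq", "qbmmqmq", "qbqqmmm", "qmbqmbbmqqm", "qmbqmbmbq", "qmbqmbqb", "qmbqmmb", "qmbqmmqb", "qmbqmmqm", "qmbqmqqbb", "qmbqmqqmmbb", "qmbqmqqqbqm", "qmmqbmbqmm", "qqbqmbqqmbq", "qqqq"
Leaf count: 15

15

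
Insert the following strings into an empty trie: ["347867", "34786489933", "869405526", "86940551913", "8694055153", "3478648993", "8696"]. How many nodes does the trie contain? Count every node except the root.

28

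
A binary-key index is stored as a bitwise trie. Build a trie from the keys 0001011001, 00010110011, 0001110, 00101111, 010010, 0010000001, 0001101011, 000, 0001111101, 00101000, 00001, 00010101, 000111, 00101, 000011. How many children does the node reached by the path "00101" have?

2

Follow the path "00101" to its node, then look at its outgoing edges.
Characters that immediately follow "00101" among the stored strings: {0, 1}.
That node has 2 child edges.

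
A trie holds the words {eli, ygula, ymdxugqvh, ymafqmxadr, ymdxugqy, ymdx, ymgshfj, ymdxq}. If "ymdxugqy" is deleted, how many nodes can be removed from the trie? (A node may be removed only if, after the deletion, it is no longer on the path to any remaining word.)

A node on "ymdxugqy"'s path can go only if nothing else ends at it or branches off below it.
The suffix "y" (1 node) is used only by "ymdxugqy"; the node for "ymdxugq" still has the child "v", so pruning stops there.
Nodes removed: 1

1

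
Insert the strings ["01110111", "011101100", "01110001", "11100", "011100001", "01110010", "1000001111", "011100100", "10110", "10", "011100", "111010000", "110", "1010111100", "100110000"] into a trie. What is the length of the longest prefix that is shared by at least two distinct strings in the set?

8

Equivalently: take the maximum, over all pairs, of their longest common prefix length.
e.g. "01110010" and "011100100" share the prefix "01110010" of length 8; no pair shares a longer one.
Longest shared-prefix length: 8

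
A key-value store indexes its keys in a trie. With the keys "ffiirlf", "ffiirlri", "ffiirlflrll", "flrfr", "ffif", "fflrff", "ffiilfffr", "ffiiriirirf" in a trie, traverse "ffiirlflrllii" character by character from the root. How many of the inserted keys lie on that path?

2

Walk "ffiirlflrllii" from the root; an end-of-word marker is hit whenever a stored word is a prefix of "ffiirlflrllii".
Prefixes of the query that are stored words: "ffiirlf", "ffiirlflrll"
Count: 2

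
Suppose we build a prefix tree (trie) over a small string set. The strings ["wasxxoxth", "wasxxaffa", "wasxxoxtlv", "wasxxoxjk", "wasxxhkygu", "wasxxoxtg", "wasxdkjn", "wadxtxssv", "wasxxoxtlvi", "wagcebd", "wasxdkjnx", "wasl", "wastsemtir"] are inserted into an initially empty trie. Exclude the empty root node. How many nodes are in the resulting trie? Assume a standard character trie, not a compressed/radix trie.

49

Insert word by word; a character creates a node only if that edge doesn't already exist:
  "wasxxoxth" → 9 new (w, a, s, x, x, o, x, t, h)
  "wasxxaffa" → prefix "wasxx" already present; 4 new (a, f, f, a)
  "wasxxoxtlv" → prefix "wasxxoxt" already present; 2 new (l, v)
  "wasxxoxjk" → prefix "wasxxox" already present; 2 new (j, k)
  "wasxxhkygu" → prefix "wasxx" already present; 5 new (h, k, y, g, u)
  "wasxxoxtg" → prefix "wasxxoxt" already present; 1 new (g)
  "wasxdkjn" → prefix "wasx" already present; 4 new (d, k, j, n)
  "wadxtxssv" → prefix "wa" already present; 7 new (d, x, t, x, s, s, v)
  "wasxxoxtlvi" → prefix "wasxxoxtlv" already present; 1 new (i)
  "wagcebd" → prefix "wa" already present; 5 new (g, c, e, b, d)
  "wasxdkjnx" → prefix "wasxdkjn" already present; 1 new (x)
  "wasl" → prefix "was" already present; 1 new (l)
  "wastsemtir" → prefix "was" already present; 7 new (t, s, e, m, t, i, r)
Total nodes = 9 + 4 + 2 + 2 + 5 + 1 + 4 + 7 + 1 + 5 + 1 + 1 + 7 = 49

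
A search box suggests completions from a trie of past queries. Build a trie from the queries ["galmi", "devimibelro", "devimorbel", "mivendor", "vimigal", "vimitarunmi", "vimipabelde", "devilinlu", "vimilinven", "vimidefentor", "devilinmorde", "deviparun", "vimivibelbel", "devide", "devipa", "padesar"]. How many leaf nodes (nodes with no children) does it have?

Leaves are exactly the stored words that no other stored word extends.
Those words: "devide", "devilinlu", "devilinmorde", "devimibelro", "devimorbel", "deviparun", "galmi", "mivendor", "padesar", "vimidefentor", "vimigal", "vimilinven", "vimipabelde", "vimitarunmi", "vimivibelbel"
Leaf count: 15

15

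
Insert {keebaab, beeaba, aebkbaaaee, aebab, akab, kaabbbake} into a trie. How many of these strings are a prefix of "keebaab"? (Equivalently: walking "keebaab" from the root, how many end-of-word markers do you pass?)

1

Traverse "keebaab" character by character; count nodes along the way that are marked as word ends.
Prefixes of the query that are stored words: "keebaab"
Count: 1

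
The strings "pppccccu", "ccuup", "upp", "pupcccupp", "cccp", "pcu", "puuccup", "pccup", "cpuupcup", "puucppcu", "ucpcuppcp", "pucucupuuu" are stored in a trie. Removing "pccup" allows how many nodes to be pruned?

3

After clearing the end-marker at "pccup", prune upward until reaching a node still needed by another word.
The suffix "cup" (3 nodes) is used only by "pccup"; the node for "pc" still has the child "u", so pruning stops there.
Nodes removed: 3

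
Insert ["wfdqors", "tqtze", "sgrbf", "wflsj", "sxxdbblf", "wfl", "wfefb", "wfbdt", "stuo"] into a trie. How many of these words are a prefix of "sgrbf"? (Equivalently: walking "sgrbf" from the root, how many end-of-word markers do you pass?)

1

Traverse "sgrbf" character by character; count nodes along the way that are marked as word ends.
Prefixes of the query that are stored words: "sgrbf"
Count: 1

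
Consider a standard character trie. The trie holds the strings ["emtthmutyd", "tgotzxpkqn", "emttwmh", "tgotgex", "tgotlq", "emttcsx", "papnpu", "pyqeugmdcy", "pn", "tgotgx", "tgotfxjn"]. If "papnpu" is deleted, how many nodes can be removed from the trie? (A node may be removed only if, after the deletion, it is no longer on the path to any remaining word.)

A node on "papnpu"'s path can go only if nothing else ends at it or branches off below it.
The suffix "apnpu" (5 nodes) is used only by "papnpu"; the node for "p" still has the child "y", so pruning stops there.
Nodes removed: 5

5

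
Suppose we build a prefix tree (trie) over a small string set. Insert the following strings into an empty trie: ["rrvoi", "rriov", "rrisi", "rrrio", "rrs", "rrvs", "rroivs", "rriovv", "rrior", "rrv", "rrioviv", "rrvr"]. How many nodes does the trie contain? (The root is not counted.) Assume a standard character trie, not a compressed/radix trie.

24

For each word, the new-node count is its length minus the longest prefix already in the trie:
  "rrvoi" → 5 new (r, r, v, o, i)
  "rriov" → prefix "rr" already present; 3 new (i, o, v)
  "rrisi" → prefix "rri" already present; 2 new (s, i)
  "rrrio" → prefix "rr" already present; 3 new (r, i, o)
  "rrs" → prefix "rr" already present; 1 new (s)
  "rrvs" → prefix "rrv" already present; 1 new (s)
  "rroivs" → prefix "rr" already present; 4 new (o, i, v, s)
  "rriovv" → prefix "rriov" already present; 1 new (v)
  "rrior" → prefix "rrio" already present; 1 new (r)
  "rrv" → prefix "rrv" already present; 0 new (none)
  "rrioviv" → prefix "rriov" already present; 2 new (i, v)
  "rrvr" → prefix "rrv" already present; 1 new (r)
Total nodes = 5 + 3 + 2 + 3 + 1 + 1 + 4 + 1 + 1 + 0 + 2 + 1 = 24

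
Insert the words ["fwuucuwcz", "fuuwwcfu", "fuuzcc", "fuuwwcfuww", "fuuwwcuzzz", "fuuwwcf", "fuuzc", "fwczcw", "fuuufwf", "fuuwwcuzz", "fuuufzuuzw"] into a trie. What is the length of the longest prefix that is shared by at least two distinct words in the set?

9

Equivalently: take the maximum, over all pairs, of their longest common prefix length.
"fuuwwcuzz" and "fuuwwcuzzz" agree on "fuuwwcuzz" (9 characters) before diverging; nothing deeper is shared.
Longest shared-prefix length: 9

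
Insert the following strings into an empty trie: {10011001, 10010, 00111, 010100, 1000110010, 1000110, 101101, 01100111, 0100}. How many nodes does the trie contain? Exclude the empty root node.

Trace insertions, counting only characters that open a new branch:
  "10011001" → 8 new (1, 0, 0, 1, 1, 0, 0, 1)
  "10010" → prefix "1001" already present; 1 new (0)
  "00111" → 5 new (0, 0, 1, 1, 1)
  "010100" → prefix "0" already present; 5 new (1, 0, 1, 0, 0)
  "1000110010" → prefix "100" already present; 7 new (0, 1, 1, 0, 0, 1, 0)
  "1000110" → prefix "1000110" already present; 0 new (none)
  "101101" → prefix "10" already present; 4 new (1, 1, 0, 1)
  "01100111" → prefix "01" already present; 6 new (1, 0, 0, 1, 1, 1)
  "0100" → prefix "010" already present; 1 new (0)
Total nodes = 8 + 1 + 5 + 5 + 7 + 0 + 4 + 6 + 1 = 37

37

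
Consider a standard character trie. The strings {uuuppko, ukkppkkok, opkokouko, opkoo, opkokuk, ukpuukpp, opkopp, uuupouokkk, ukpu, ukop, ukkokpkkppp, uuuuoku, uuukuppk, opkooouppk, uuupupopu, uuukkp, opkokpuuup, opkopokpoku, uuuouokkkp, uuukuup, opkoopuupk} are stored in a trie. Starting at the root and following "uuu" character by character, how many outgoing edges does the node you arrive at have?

Walk "uuu" from the root, arriving at one node.
Characters that immediately follow "uuu" among the stored strings: {k, o, p, u}.
That node has 4 child edges.

4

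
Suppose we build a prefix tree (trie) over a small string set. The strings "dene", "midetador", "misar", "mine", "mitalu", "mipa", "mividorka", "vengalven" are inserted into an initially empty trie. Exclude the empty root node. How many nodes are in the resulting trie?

Trie structure (* marks end of a word):
(root)
├─ d
│  └─ e
│     └─ n
│        └─ e *
├─ m
│  └─ i
│     ├─ d
│     │  └─ e
│     │     └─ t
│     │        └─ a
│     │           └─ d
│     │              └─ o
│     │                 └─ r *
│     ├─ n
│     │  └─ e *
│     ├─ p
│     │  └─ a *
│     ├─ s
│     │  └─ a
│     │     └─ r *
│     ├─ t
│     │  └─ a
│     │     └─ l
│     │        └─ u *
│     └─ v
│        └─ i
│           └─ d
│              └─ o
│                 └─ r
│                    └─ k
│                       └─ a *
└─ v
   └─ e
      └─ n
         └─ g
            └─ a
               └─ l
                  └─ v
                     └─ e
                        └─ n *
Counting every labelled node above: 40.

40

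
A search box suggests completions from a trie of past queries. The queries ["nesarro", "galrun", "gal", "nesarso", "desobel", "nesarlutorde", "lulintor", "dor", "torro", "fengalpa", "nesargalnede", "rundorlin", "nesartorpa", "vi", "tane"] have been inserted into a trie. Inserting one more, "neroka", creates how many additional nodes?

"ne" is already a path in the trie; the remaining "roka" must be added.
Each of the 4 remaining characters creates one node.

4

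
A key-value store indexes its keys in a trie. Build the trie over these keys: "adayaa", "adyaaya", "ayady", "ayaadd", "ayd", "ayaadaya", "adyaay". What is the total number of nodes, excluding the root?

Count nodes per top-level branch (shared prefixes stored once):
  'a'-branch (adayaa, adyaay, adyaaya, ayaadaya, ayaadd, ayady, ayd): 22 nodes
Sum: 22

22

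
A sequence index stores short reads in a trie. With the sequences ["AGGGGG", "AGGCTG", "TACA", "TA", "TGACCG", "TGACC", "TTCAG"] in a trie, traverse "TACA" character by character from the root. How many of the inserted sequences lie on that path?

2

Traverse "TACA" character by character; count nodes along the way that are marked as word ends.
Prefixes of the query that are stored words: "TA", "TACA"
Count: 2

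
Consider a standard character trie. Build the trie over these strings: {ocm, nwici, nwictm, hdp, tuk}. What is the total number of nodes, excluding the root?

16

Trie structure (* marks end of a word):
(root)
├─ h
│  └─ d
│     └─ p *
├─ n
│  └─ w
│     └─ i
│        └─ c
│           ├─ i *
│           └─ t
│              └─ m *
├─ o
│  └─ c
│     └─ m *
└─ t
   └─ u
      └─ k *
Counting every labelled node above: 16.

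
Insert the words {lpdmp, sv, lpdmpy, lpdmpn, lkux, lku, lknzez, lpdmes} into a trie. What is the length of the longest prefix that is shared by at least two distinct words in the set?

Equivalently: take the maximum, over all pairs, of their longest common prefix length.
"lpdmp" and "lpdmpn" agree on "lpdmp" (5 characters) before diverging; nothing deeper is shared.
Longest shared-prefix length: 5

5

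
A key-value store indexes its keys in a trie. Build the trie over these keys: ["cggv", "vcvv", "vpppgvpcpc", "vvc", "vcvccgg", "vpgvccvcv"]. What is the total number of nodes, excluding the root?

Count nodes per top-level branch (shared prefixes stored once):
  'c'-branch (cggv): 4 nodes
  'v'-branch (vcvccgg, vcvv, vpgvccvcv, vpppgvpcpc, vvc): 26 nodes
Sum: 30

30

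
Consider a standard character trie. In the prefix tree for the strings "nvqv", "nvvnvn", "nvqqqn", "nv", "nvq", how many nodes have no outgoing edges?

Leaves are exactly the stored words that no other stored word extends.
Those words: "nvqqqn", "nvqv", "nvvnvn"
Leaf count: 3

3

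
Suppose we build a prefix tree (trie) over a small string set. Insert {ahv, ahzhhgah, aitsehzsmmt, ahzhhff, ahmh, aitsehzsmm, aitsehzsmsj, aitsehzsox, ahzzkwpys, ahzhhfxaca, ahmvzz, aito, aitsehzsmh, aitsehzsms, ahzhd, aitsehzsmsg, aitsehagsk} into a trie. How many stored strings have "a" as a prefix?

Walk to "a"; the words in its subtree are exactly those with that prefix.
Words under "a": ahmh, ahmvzz, ahv, ahzhd, ahzhhff, ahzhhfxaca, ahzhhgah, ahzzkwpys, aito, aitsehagsk, aitsehzsmh, aitsehzsmm, aitsehzsmmt, aitsehzsms, aitsehzsmsg, aitsehzsmsj, aitsehzsox
Count: 17

17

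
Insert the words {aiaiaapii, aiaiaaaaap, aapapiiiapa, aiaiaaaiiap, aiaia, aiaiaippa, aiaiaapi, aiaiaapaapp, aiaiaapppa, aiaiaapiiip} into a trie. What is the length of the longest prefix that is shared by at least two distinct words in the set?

Equivalently: take the maximum, over all pairs, of their longest common prefix length.
"aiaiaapii" and "aiaiaapiiip" agree on "aiaiaapii" (9 characters) before diverging; nothing deeper is shared.
Longest shared-prefix length: 9

9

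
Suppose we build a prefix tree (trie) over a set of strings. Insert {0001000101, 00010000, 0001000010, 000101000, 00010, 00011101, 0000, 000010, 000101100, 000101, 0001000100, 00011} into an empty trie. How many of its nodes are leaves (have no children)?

7

Leaves are exactly the stored words that no other stored word extends.
Those words: "000010", "0001000010", "0001000100", "0001000101", "000101000", "000101100", "00011101"
Leaf count: 7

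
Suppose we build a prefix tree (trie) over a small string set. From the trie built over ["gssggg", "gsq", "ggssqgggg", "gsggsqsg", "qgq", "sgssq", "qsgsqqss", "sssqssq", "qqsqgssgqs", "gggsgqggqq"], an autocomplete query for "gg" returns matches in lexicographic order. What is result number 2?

DFS of the "gg" subtree visits, in order: "gggsgqggqq", "ggssqgggg"
Position 2: ggssqgggg

ggssqgggg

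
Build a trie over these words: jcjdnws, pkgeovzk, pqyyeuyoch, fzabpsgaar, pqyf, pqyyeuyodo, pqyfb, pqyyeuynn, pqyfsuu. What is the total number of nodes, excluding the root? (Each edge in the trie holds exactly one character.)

43

Trace insertions, counting only characters that open a new branch:
  "jcjdnws" → 7 new (j, c, j, d, n, w, s)
  "pkgeovzk" → 8 new (p, k, g, e, o, v, z, k)
  "pqyyeuyoch" → prefix "p" already present; 9 new (q, y, y, e, u, y, o, c, h)
  "fzabpsgaar" → 10 new (f, z, a, b, p, s, g, a, a, r)
  "pqyf" → prefix "pqy" already present; 1 new (f)
  "pqyyeuyodo" → prefix "pqyyeuyo" already present; 2 new (d, o)
  "pqyfb" → prefix "pqyf" already present; 1 new (b)
  "pqyyeuynn" → prefix "pqyyeuy" already present; 2 new (n, n)
  "pqyfsuu" → prefix "pqyf" already present; 3 new (s, u, u)
Total nodes = 7 + 8 + 9 + 10 + 1 + 2 + 1 + 2 + 3 = 43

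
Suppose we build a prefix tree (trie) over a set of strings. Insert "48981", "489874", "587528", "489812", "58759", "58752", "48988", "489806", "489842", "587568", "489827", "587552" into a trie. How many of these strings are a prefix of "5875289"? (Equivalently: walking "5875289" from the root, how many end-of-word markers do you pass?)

2

Check each prefix of "5875289" against the stored set — each match is an end-marker on the path.
Prefixes of the query that are stored words: "58752", "587528"
Count: 2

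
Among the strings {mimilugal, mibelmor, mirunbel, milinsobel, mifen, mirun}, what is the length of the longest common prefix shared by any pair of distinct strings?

5

Equivalently: take the maximum, over all pairs, of their longest common prefix length.
"mirun" and "mirunbel" agree on "mirun" (5 characters) before diverging; nothing deeper is shared.
Longest shared-prefix length: 5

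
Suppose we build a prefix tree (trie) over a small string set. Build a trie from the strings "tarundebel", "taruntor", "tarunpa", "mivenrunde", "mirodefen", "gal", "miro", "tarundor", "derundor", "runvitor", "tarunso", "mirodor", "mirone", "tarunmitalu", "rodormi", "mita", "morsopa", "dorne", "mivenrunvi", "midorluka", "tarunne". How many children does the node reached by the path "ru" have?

1

The children of the "ru" node are the distinct next characters among strings starting with "ru".
Distinct next characters after "ru": n.
That node has 1 child edge.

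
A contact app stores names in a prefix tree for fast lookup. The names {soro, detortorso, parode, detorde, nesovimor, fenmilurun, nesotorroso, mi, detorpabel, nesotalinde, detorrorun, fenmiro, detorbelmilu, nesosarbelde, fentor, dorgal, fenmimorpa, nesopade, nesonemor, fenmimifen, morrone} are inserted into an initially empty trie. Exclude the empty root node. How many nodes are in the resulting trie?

Count nodes per top-level branch (shared prefixes stored once):
  'd'-branch (detorbelmilu, detorde, detorpabel, detorrorun, detortorso, dorgal): 34 nodes
  'f'-branch (fenmilurun, fenmimifen, fenmimorpa, fenmiro, fentor): 24 nodes
  'm'-branch (mi, morrone): 8 nodes
  'n'-branch (nesonemor, nesopade, nesosarbelde, nesotalinde, nesotorroso, nesovimor): 39 nodes
  'p'-branch (parode): 6 nodes
  's'-branch (soro): 4 nodes
Sum: 115

115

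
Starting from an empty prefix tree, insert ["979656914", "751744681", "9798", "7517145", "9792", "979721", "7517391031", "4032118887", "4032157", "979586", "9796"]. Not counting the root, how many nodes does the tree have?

47

Insert word by word; a character creates a node only if that edge doesn't already exist:
  "979656914" → 9 new (9, 7, 9, 6, 5, 6, 9, 1, 4)
  "751744681" → 9 new (7, 5, 1, 7, 4, 4, 6, 8, 1)
  "9798" → prefix "979" already present; 1 new (8)
  "7517145" → prefix "7517" already present; 3 new (1, 4, 5)
  "9792" → prefix "979" already present; 1 new (2)
  "979721" → prefix "979" already present; 3 new (7, 2, 1)
  "7517391031" → prefix "7517" already present; 6 new (3, 9, 1, 0, 3, 1)
  "4032118887" → 10 new (4, 0, 3, 2, 1, 1, 8, 8, 8, 7)
  "4032157" → prefix "40321" already present; 2 new (5, 7)
  "979586" → prefix "979" already present; 3 new (5, 8, 6)
  "9796" → prefix "9796" already present; 0 new (none)
Total nodes = 9 + 9 + 1 + 3 + 1 + 3 + 6 + 10 + 2 + 3 + 0 = 47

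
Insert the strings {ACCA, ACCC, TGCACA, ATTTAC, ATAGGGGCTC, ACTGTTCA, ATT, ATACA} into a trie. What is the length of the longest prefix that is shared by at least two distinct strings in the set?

The deepest shared node is where two words last agree before diverging.
e.g. "ACCA" and "ACCC" share the prefix "ACC" of length 3; no pair shares a longer one.
Longest shared-prefix length: 3

3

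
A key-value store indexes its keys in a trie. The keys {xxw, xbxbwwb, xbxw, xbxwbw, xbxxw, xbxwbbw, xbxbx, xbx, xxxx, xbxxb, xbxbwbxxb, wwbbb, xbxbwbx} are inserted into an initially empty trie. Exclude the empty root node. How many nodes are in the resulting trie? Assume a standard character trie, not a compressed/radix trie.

29

For each word, the new-node count is its length minus the longest prefix already in the trie:
  "xxw" → 3 new (x, x, w)
  "xbxbwwb" → prefix "x" already present; 6 new (b, x, b, w, w, b)
  "xbxw" → prefix "xbx" already present; 1 new (w)
  "xbxwbw" → prefix "xbxw" already present; 2 new (b, w)
  "xbxxw" → prefix "xbx" already present; 2 new (x, w)
  "xbxwbbw" → prefix "xbxwb" already present; 2 new (b, w)
  "xbxbx" → prefix "xbxb" already present; 1 new (x)
  "xbx" → prefix "xbx" already present; 0 new (none)
  "xxxx" → prefix "xx" already present; 2 new (x, x)
  "xbxxb" → prefix "xbxx" already present; 1 new (b)
  "xbxbwbxxb" → prefix "xbxbw" already present; 4 new (b, x, x, b)
  "wwbbb" → 5 new (w, w, b, b, b)
  "xbxbwbx" → prefix "xbxbwbx" already present; 0 new (none)
Total nodes = 3 + 6 + 1 + 2 + 2 + 2 + 1 + 0 + 2 + 1 + 4 + 5 + 0 = 29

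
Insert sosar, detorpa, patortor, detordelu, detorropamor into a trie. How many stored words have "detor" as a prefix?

3

Walk to "detor"; the words in its subtree are exactly those with that prefix.
Words under "detor": detordelu, detorpa, detorropamor
Count: 3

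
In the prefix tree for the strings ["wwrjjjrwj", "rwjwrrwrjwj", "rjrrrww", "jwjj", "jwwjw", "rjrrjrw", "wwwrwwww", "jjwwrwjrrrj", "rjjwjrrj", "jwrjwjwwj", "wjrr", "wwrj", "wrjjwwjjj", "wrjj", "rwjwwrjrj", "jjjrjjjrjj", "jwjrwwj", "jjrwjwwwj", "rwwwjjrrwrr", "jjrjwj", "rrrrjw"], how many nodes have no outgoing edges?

Leaves are exactly the stored words that no other stored word extends.
Those words: "jjjrjjjrjj", "jjrjwj", "jjrwjwwwj", "jjwwrwjrrrj", "jwjj", "jwjrwwj", "jwrjwjwwj", "jwwjw", "rjjwjrrj", "rjrrjrw", "rjrrrww", "rrrrjw", "rwjwrrwrjwj", "rwjwwrjrj", "rwwwjjrrwrr", "wjrr", "wrjjwwjjj", "wwrjjjrwj", "wwwrwwww"
Leaf count: 19

19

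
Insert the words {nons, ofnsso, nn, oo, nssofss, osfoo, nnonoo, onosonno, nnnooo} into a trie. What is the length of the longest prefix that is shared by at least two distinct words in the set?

2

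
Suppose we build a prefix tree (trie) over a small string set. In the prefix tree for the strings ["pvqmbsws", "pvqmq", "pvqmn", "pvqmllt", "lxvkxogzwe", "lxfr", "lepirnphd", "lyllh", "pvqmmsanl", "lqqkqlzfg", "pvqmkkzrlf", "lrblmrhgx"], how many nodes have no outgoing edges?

A leaf is a node with no children — equivalently, the end of a word that is not a proper prefix of any other stored word.
Those words: "lepirnphd", "lqqkqlzfg", "lrblmrhgx", "lxfr", "lxvkxogzwe", "lyllh", "pvqmbsws", "pvqmkkzrlf", "pvqmllt", "pvqmmsanl", "pvqmn", "pvqmq"
Leaf count: 12

12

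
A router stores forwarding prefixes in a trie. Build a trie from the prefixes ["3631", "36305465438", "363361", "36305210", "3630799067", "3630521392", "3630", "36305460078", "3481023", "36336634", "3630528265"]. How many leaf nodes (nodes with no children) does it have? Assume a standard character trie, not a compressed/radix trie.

10

Leaves are exactly the stored words that no other stored word extends.
Those words: "3481023", "36305210", "3630521392", "3630528265", "36305460078", "36305465438", "3630799067", "3631", "363361", "36336634"
Leaf count: 10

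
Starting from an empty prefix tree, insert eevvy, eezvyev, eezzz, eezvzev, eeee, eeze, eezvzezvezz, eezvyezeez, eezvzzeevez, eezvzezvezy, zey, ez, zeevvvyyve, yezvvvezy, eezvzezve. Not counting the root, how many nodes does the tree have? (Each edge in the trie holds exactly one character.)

Trace insertions, counting only characters that open a new branch:
  "eevvy" → 5 new (e, e, v, v, y)
  "eezvyev" → prefix "ee" already present; 5 new (z, v, y, e, v)
  "eezzz" → prefix "eez" already present; 2 new (z, z)
  "eezvzev" → prefix "eezv" already present; 3 new (z, e, v)
  "eeee" → prefix "ee" already present; 2 new (e, e)
  "eeze" → prefix "eez" already present; 1 new (e)
  "eezvzezvezz" → prefix "eezvze" already present; 5 new (z, v, e, z, z)
  "eezvyezeez" → prefix "eezvye" already present; 4 new (z, e, e, z)
  "eezvzzeevez" → prefix "eezvz" already present; 6 new (z, e, e, v, e, z)
  "eezvzezvezy" → prefix "eezvzezvez" already present; 1 new (y)
  "zey" → 3 new (z, e, y)
  "ez" → prefix "e" already present; 1 new (z)
  "zeevvvyyve" → prefix "ze" already present; 8 new (e, v, v, v, y, y, v, e)
  "yezvvvezy" → 9 new (y, e, z, v, v, v, e, z, y)
  "eezvzezve" → prefix "eezvzezve" already present; 0 new (none)
Total nodes = 5 + 5 + 2 + 3 + 2 + 1 + 5 + 4 + 6 + 1 + 3 + 1 + 8 + 9 + 0 = 55

55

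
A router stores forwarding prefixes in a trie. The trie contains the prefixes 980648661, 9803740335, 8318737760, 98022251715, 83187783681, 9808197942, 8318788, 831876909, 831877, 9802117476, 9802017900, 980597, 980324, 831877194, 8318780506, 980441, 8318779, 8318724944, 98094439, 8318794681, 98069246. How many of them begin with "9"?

11

Walk to "9"; the words in its subtree are exactly those with that prefix.
Matches: "9802017900", "9802117476", "98022251715", "980324", "9803740335", "980441", "980597", "980648661", "98069246", "9808197942", "98094439"
Count: 11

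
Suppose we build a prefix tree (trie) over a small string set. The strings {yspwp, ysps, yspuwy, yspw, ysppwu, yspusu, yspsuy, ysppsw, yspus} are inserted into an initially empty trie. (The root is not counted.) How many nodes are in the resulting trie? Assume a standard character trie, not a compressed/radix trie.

18

Trie structure (* marks end of a word):
(root)
└─ y
   └─ s
      └─ p
         ├─ p
         │  ├─ s
         │  │  └─ w *
         │  └─ w
         │     └─ u *
         ├─ s *
         │  └─ u
         │     └─ y *
         ├─ u
         │  ├─ s *
         │  │  └─ u *
         │  └─ w
         │     └─ y *
         └─ w *
            └─ p *
Counting every labelled node above: 18.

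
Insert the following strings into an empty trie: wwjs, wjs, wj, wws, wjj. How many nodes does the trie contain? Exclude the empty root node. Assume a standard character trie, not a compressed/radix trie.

8

Count nodes per top-level branch (shared prefixes stored once):
  'w'-branch (wj, wjj, wjs, wwjs, wws): 8 nodes
Sum: 8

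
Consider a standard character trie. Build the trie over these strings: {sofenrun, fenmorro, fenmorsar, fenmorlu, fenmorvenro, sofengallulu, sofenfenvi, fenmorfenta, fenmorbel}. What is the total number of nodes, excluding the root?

Count nodes per top-level branch (shared prefixes stored once):
  'f'-branch (fenmorbel, fenmorfenta, fenmorlu, fenmorro, fenmorsar, fenmorvenro): 26 nodes
  's'-branch (sofenfenvi, sofengallulu, sofenrun): 20 nodes
Sum: 46

46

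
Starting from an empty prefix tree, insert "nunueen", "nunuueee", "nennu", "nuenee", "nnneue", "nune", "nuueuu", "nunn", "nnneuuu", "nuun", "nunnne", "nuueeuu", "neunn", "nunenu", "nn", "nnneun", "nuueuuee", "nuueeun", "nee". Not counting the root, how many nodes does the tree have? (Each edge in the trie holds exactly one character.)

Trace insertions, counting only characters that open a new branch:
  "nunueen" → 7 new (n, u, n, u, e, e, n)
  "nunuueee" → prefix "nunu" already present; 4 new (u, e, e, e)
  "nennu" → prefix "n" already present; 4 new (e, n, n, u)
  "nuenee" → prefix "nu" already present; 4 new (e, n, e, e)
  "nnneue" → prefix "n" already present; 5 new (n, n, e, u, e)
  "nune" → prefix "nun" already present; 1 new (e)
  "nuueuu" → prefix "nu" already present; 4 new (u, e, u, u)
  "nunn" → prefix "nun" already present; 1 new (n)
  "nnneuuu" → prefix "nnneu" already present; 2 new (u, u)
  "nuun" → prefix "nuu" already present; 1 new (n)
  "nunnne" → prefix "nunn" already present; 2 new (n, e)
  "nuueeuu" → prefix "nuue" already present; 3 new (e, u, u)
  "neunn" → prefix "ne" already present; 3 new (u, n, n)
  "nunenu" → prefix "nune" already present; 2 new (n, u)
  "nn" → prefix "nn" already present; 0 new (none)
  "nnneun" → prefix "nnneu" already present; 1 new (n)
  "nuueuuee" → prefix "nuueuu" already present; 2 new (e, e)
  "nuueeun" → prefix "nuueeu" already present; 1 new (n)
  "nee" → prefix "ne" already present; 1 new (e)
Total nodes = 7 + 4 + 4 + 4 + 5 + 1 + 4 + 1 + 2 + 1 + 2 + 3 + 3 + 2 + 0 + 1 + 2 + 1 + 1 = 48

48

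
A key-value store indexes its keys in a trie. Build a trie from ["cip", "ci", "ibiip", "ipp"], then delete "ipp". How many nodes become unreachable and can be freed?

2

A node on "ipp"'s path can go only if nothing else ends at it or branches off below it.
The suffix "pp" (2 nodes) is used only by "ipp"; the node for "i" still has the child "b", so pruning stops there.
Nodes removed: 2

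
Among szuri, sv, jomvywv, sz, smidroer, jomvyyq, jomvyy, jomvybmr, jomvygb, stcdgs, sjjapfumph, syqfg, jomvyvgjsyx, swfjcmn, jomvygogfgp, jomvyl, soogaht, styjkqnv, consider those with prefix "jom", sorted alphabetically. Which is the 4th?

jomvyl

Filter for "jom…" and sort: "jomvybmr", "jomvygb", "jomvygogfgp", "jomvyl", "jomvyvgjsyx", "jomvywv", "jomvyy", "jomvyyq"
Position 4: jomvyl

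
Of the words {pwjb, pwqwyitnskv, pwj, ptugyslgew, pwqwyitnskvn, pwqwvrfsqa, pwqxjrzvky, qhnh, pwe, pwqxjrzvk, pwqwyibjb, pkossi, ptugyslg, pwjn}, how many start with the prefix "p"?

Traverse to the node for "p", then collect every word in that subtree.
Words under "p": pkossi, ptugyslg, ptugyslgew, pwe, pwj, pwjb, pwjn, pwqwvrfsqa, pwqwyibjb, pwqwyitnskv, pwqwyitnskvn, pwqxjrzvk, pwqxjrzvky
Count: 13

13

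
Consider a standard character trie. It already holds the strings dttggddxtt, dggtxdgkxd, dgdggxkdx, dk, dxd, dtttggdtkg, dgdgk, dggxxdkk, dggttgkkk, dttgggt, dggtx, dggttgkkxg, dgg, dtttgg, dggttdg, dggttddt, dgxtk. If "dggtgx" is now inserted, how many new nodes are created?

2

Walking "dggtgx" from the root, the first 4 characters ("dggt") follow existing edges; "g" is the first miss.
Each of the 2 remaining characters creates one node.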